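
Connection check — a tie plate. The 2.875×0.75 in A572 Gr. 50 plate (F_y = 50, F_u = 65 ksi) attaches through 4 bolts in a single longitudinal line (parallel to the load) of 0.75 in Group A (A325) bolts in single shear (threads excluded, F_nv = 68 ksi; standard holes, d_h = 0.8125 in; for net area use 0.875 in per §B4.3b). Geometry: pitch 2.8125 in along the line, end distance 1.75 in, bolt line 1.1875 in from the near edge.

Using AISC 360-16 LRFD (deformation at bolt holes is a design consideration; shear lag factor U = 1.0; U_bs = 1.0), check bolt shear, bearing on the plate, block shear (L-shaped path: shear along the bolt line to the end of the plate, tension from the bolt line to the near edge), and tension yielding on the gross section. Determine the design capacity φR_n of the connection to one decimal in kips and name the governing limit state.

Bolt shear: A_b = π(0.75)²/4 = 0.44179 in². φR_n = 0.75 × 68 × 0.44179 × 4 × 1 = 90.1 kips.
Bearing (0.75 in plate, F_u = 65 ksi): end bolts L_c = 1.75 − 0.8125/2 = 1.34375, R_n = min(1.2×1.34375×0.75×65, 2.4×0.75×0.75×65) = 78.609 kips/bolt; interior L_c = 2.8125 − 0.8125 = 2, R_n = 87.75 kips/bolt. φR_n = 0.75 × (1×78.609 + 3×87.75) = 256.4 kips.
Block shear: shear path 1×[1.75+3×2.8125] = 1×10.1875 in, A_gv = 7.6406, A_nv = 1×(10.1875 − 3.5×0.875)×0.75 = 5.3438 in²; tension to near edge: (1.1875 − 0.5×0.875)×0.75 = 0.5625 in². R_n = min(0.6×65×5.3438, 0.6×50×7.6406) + 1.0×65×0.5625 = min(208.41, 229.22) + 36.563 = 244.97 kips. φR_n = 0.75 × 244.97 = 183.7 kips.
Tension yield (gross): A_g = 2.875×0.75 = 2.1563 in². φR_n = 0.90 × 50 × 2.1563 = 97.0 kips.
Governing: min(90.1, 256.4, 183.7, 97.0) = 90.1 kips → bolt shear.

90.1 kips (bolt shear governs)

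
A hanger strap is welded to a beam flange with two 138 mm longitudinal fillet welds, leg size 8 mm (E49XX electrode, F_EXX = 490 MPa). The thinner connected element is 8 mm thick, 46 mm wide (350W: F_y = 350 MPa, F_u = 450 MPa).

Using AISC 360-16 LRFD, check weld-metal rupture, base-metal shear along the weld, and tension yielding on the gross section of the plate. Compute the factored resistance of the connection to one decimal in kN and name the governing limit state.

115.9 kN (gross-section yield governs)

Weld metal: throat = 0.707×8 = 5.656 mm, L = 2×138 = 276 mm. φR_n = 0.75 × 0.6 × 490 × 5.656 × 276 = 344.2 kN.
Base metal shear (8 mm plate): yield φR_n = 1.0×0.6×350×8×276 = 463.7 kN; rupture φR_n = 0.75×0.6×450×8×276 = 447.1 kN; take 447.1 kN (rupture).
Tension yield (gross): A_g = 46×8 = 368 mm². φR_n = 0.90 × 350 × 368 = 115.9 kN.
Governing: min(344.2, 447.1, 115.9) = 115.9 kN → gross-section yield.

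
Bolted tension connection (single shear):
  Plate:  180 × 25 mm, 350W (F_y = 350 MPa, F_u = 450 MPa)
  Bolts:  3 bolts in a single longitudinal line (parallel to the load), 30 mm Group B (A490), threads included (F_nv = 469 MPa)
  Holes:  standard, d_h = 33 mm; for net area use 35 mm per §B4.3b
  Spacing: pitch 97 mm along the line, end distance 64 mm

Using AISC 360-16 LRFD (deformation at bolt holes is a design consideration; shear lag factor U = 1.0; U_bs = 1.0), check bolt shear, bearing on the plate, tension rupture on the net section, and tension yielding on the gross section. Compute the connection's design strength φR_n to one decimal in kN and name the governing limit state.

745.9 kN (bolt shear governs)

Bolt shear: A_b = π(30)²/4 = 706.86 mm². φR_n = 0.75 × 469 × 706.86 × 3 × 1 = 745.9 kN.
Bearing (25 mm plate, F_u = 450 MPa): end bolts L_c = 64 − 33/2 = 47.5, R_n = min(1.2×47.5×25×450, 2.4×30×25×450) = 641.25 kN/bolt; interior L_c = 97 − 33 = 64, R_n = 810 kN/bolt. φR_n = 0.75 × (1×641.25 + 2×810) = 1695.9 kN.
Tension rupture (net): A_n = (180 − 1×35)×25 = 3625 mm² (U = 1.0, A_e = A_n). φR_n = 0.75 × 450 × 3625 = 1223.4 kN.
Tension yield (gross): A_g = 180×25 = 4500 mm². φR_n = 0.90 × 350 × 4500 = 1417.5 kN.
Governing: min(745.9, 1695.9, 1223.4, 1417.5) = 745.9 kN → bolt shear.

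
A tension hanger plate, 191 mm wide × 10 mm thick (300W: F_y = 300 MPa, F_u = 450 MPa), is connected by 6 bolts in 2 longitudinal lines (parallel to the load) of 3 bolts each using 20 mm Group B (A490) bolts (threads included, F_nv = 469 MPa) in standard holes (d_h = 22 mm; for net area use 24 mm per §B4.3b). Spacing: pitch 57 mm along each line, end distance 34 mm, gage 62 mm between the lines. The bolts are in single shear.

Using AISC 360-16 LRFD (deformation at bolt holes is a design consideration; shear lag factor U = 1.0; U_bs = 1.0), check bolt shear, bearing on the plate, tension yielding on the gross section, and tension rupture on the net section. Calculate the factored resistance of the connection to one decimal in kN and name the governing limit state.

Bolt shear: A_b = π(20)²/4 = 314.16 mm². φR_n = 0.75 × 469 × 314.16 × 6 × 1 = 663.0 kN.
Bearing (10 mm plate, F_u = 450 MPa): end bolts L_c = 34 − 22/2 = 23, R_n = min(1.2×23×10×450, 2.4×20×10×450) = 124.2 kN/bolt; interior L_c = 57 − 22 = 35, R_n = 189 kN/bolt. φR_n = 0.75 × (2×124.2 + 4×189) = 753.3 kN.
Tension yield (gross): A_g = 191×10 = 1910 mm². φR_n = 0.90 × 300 × 1910 = 515.7 kN.
Tension rupture (net): A_n = (191 − 2×24)×10 = 1430 mm² (U = 1.0, A_e = A_n). φR_n = 0.75 × 450 × 1430 = 482.6 kN.
Governing: min(663.0, 753.3, 515.7, 482.6) = 482.6 kN → net-section rupture.

482.6 kN (net-section rupture governs)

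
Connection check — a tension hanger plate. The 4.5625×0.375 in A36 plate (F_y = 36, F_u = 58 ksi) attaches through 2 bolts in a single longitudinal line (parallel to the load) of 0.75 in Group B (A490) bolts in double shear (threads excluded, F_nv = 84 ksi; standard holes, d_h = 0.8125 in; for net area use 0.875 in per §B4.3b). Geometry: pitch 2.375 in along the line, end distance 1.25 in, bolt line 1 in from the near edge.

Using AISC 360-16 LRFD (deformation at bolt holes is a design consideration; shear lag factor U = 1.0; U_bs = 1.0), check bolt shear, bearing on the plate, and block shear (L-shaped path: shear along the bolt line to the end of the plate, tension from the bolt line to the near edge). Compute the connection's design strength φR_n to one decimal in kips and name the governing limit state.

Bolt shear: A_b = π(0.75)²/4 = 0.44179 in². φR_n = 0.75 × 84 × 0.44179 × 2 × 2 = 111.3 kips.
Bearing (0.375 in plate, F_u = 58 ksi): end bolts L_c = 1.25 − 0.8125/2 = 0.84375, R_n = min(1.2×0.84375×0.375×58, 2.4×0.75×0.375×58) = 22.022 kips/bolt; interior L_c = 2.375 − 0.8125 = 1.5625, R_n = 39.15 kips/bolt. φR_n = 0.75 × (1×22.022 + 1×39.15) = 45.9 kips.
Block shear: shear path 1×[1.25+1×2.375] = 1×3.625 in, A_gv = 1.3594, A_nv = 1×(3.625 − 1.5×0.875)×0.375 = 0.86719 in²; tension to near edge: (1 − 0.5×0.875)×0.375 = 0.21094 in². R_n = min(0.6×58×0.86719, 0.6×36×1.3594) + 1.0×58×0.21094 = min(30.178, 29.363) + 12.235 = 41.598 kips. φR_n = 0.75 × 41.598 = 31.2 kips.
Governing: min(111.3, 45.9, 31.2) = 31.2 kips → block shear.

31.2 kips (block shear governs)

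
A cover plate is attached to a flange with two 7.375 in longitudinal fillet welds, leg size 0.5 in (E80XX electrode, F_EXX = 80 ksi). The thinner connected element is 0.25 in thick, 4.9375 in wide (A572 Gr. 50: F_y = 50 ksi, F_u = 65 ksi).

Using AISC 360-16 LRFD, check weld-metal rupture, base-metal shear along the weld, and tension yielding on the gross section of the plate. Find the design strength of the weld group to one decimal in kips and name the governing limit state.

55.5 kips (gross-section yield governs)

Weld metal: throat = 0.707×0.5 = 0.3535 in, L = 2×7.375 = 14.75 in. φR_n = 0.75 × 0.6 × 80 × 0.3535 × 14.75 = 187.7 kips.
Base metal shear (0.25 in plate): yield φR_n = 1.0×0.6×50×0.25×14.75 = 110.6 kips; rupture φR_n = 0.75×0.6×65×0.25×14.75 = 107.9 kips; take 107.9 kips (rupture).
Tension yield (gross): A_g = 4.9375×0.25 = 1.2344 in². φR_n = 0.90 × 50 × 1.2344 = 55.5 kips.
Governing: min(187.7, 107.9, 55.5) = 55.5 kips → gross-section yield.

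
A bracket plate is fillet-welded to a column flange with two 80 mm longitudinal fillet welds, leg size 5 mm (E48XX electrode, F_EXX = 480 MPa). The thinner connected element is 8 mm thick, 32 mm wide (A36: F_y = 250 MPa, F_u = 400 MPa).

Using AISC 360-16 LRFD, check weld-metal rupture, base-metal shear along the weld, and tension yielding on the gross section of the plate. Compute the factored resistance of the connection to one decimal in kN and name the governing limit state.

Weld metal: throat = 0.707×5 = 3.535 mm, L = 2×80 = 160 mm. φR_n = 0.75 × 0.6 × 480 × 3.535 × 160 = 122.2 kN.
Base metal shear (8 mm plate): yield φR_n = 1.0×0.6×250×8×160 = 192.0 kN; rupture φR_n = 0.75×0.6×400×8×160 = 230.4 kN; take 192.0 kN (yield).
Tension yield (gross): A_g = 32×8 = 256 mm². φR_n = 0.90 × 250 × 256 = 57.6 kN.
Governing: min(122.2, 192.0, 57.6) = 57.6 kN → gross-section yield.

57.6 kN (gross-section yield governs)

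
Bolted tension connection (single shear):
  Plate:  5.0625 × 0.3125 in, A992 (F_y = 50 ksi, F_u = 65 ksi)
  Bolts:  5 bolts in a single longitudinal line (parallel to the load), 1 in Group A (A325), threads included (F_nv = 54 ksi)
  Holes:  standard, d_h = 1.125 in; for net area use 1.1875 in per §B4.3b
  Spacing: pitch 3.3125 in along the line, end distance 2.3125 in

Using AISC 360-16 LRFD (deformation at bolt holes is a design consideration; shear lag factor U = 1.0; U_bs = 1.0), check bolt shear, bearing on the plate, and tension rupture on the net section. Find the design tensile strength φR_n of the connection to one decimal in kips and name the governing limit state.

Bolt shear: A_b = π(1)²/4 = 0.7854 in². φR_n = 0.75 × 54 × 0.7854 × 5 × 1 = 159.0 kips.
Bearing (0.3125 in plate, F_u = 65 ksi): end bolts L_c = 2.3125 − 1.125/2 = 1.75, R_n = min(1.2×1.75×0.3125×65, 2.4×1×0.3125×65) = 42.656 kips/bolt; interior L_c = 3.3125 − 1.125 = 2.1875, R_n = 48.75 kips/bolt. φR_n = 0.75 × (1×42.656 + 4×48.75) = 178.2 kips.
Tension rupture (net): A_n = (5.0625 − 1×1.1875)×0.3125 = 1.2109 in² (U = 1.0, A_e = A_n). φR_n = 0.75 × 65 × 1.2109 = 59.0 kips.
Governing: min(159.0, 178.2, 59.0) = 59.0 kips → net-section rupture.

59.0 kips (net-section rupture governs)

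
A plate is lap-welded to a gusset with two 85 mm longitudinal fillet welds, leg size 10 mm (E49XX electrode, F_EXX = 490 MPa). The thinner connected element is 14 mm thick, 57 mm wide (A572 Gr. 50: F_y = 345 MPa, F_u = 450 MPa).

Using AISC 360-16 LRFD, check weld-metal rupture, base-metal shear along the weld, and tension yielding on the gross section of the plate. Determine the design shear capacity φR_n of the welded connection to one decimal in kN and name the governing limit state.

247.8 kN (gross-section yield governs)

Weld metal: throat = 0.707×10 = 7.07 mm, L = 2×85 = 170 mm. φR_n = 0.75 × 0.6 × 490 × 7.07 × 170 = 265.0 kN.
Base metal shear (14 mm plate): yield φR_n = 1.0×0.6×345×14×170 = 492.7 kN; rupture φR_n = 0.75×0.6×450×14×170 = 482.0 kN; take 482.0 kN (rupture).
Tension yield (gross): A_g = 57×14 = 798 mm². φR_n = 0.90 × 345 × 798 = 247.8 kN.
Governing: min(265.0, 482.0, 247.8) = 247.8 kN → gross-section yield.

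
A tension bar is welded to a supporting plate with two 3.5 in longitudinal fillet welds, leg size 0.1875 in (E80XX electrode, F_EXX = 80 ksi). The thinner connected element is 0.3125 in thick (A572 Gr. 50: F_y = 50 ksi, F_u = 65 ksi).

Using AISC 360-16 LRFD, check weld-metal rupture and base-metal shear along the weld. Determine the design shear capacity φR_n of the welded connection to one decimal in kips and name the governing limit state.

33.4 kips (weld metal governs)

Weld metal: throat = 0.707×0.1875 = 0.13256 in, L = 2×3.5 = 7 in. φR_n = 0.75 × 0.6 × 80 × 0.13256 × 7 = 33.4 kips.
Base metal shear (0.3125 in plate): yield φR_n = 1.0×0.6×50×0.3125×7 = 65.6 kips; rupture φR_n = 0.75×0.6×65×0.3125×7 = 64.0 kips; take 64.0 kips (rupture).
Governing: min(33.4, 64.0) = 33.4 kips → weld metal.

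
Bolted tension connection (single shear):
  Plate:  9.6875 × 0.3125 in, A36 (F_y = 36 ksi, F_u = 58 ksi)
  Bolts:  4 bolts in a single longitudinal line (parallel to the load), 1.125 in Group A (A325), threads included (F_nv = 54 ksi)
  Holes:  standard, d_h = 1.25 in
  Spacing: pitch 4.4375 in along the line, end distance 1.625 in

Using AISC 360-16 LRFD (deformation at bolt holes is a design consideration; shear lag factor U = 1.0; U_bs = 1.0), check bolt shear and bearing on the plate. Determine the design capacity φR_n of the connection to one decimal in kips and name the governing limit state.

Bolt shear: A_b = π(1.125)²/4 = 0.99402 in². φR_n = 0.75 × 54 × 0.99402 × 4 × 1 = 161.0 kips.
Bearing (0.3125 in plate, F_u = 58 ksi): end bolts L_c = 1.625 − 1.25/2 = 1, R_n = min(1.2×1×0.3125×58, 2.4×1.125×0.3125×58) = 21.75 kips/bolt; interior L_c = 4.4375 − 1.25 = 3.1875, R_n = 48.938 kips/bolt. φR_n = 0.75 × (1×21.75 + 3×48.938) = 126.4 kips.
Governing: min(161.0, 126.4) = 126.4 kips → bearing.

126.4 kips (bearing governs)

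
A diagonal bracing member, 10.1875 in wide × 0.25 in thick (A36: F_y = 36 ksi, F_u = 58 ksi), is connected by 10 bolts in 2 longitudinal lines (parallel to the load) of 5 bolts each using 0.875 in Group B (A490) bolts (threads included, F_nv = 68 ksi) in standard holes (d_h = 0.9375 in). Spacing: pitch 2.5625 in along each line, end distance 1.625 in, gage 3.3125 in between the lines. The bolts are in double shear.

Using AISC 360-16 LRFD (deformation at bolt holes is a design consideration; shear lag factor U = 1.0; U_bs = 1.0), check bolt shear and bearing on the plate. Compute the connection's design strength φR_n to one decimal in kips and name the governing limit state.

Bolt shear: A_b = π(0.875)²/4 = 0.60132 in². φR_n = 0.75 × 68 × 0.60132 × 10 × 2 = 613.3 kips.
Bearing (0.25 in plate, F_u = 58 ksi): end bolts L_c = 1.625 − 0.9375/2 = 1.15625, R_n = min(1.2×1.15625×0.25×58, 2.4×0.875×0.25×58) = 20.119 kips/bolt; interior L_c = 2.5625 − 0.9375 = 1.625, R_n = 28.275 kips/bolt. φR_n = 0.75 × (2×20.119 + 8×28.275) = 199.8 kips.
Governing: min(613.3, 199.8) = 199.8 kips → bearing.

199.8 kips (bearing governs)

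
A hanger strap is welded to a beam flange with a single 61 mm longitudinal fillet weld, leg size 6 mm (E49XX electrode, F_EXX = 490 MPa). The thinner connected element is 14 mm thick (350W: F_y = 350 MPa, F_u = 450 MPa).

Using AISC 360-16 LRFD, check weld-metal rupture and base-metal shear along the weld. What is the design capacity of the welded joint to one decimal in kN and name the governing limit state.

57.1 kN (weld metal governs)

Weld metal: throat = 0.707×6 = 4.242 mm, L = 61 mm. φR_n = 0.75 × 0.6 × 490 × 4.242 × 61 = 57.1 kN.
Base metal shear (14 mm plate): yield φR_n = 1.0×0.6×350×14×61 = 179.3 kN; rupture φR_n = 0.75×0.6×450×14×61 = 172.9 kN; take 172.9 kN (rupture).
Governing: min(57.1, 172.9) = 57.1 kN → weld metal.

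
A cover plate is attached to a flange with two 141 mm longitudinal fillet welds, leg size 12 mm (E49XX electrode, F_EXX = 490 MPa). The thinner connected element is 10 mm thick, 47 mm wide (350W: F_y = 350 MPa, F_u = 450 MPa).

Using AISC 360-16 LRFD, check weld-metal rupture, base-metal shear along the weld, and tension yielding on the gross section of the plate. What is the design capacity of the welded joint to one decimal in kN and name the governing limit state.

148.1 kN (gross-section yield governs)

Weld metal: throat = 0.707×12 = 8.484 mm, L = 2×141 = 282 mm. φR_n = 0.75 × 0.6 × 490 × 8.484 × 282 = 527.5 kN.
Base metal shear (10 mm plate): yield φR_n = 1.0×0.6×350×10×282 = 592.2 kN; rupture φR_n = 0.75×0.6×450×10×282 = 571.1 kN; take 571.1 kN (rupture).
Tension yield (gross): A_g = 47×10 = 470 mm². φR_n = 0.90 × 350 × 470 = 148.1 kN.
Governing: min(527.5, 571.1, 148.1) = 148.1 kN → gross-section yield.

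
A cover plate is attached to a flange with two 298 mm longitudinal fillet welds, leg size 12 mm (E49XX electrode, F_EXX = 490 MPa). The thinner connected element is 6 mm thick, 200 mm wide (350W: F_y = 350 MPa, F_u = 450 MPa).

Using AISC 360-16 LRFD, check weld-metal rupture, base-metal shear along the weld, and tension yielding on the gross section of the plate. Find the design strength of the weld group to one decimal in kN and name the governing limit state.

Weld metal: throat = 0.707×12 = 8.484 mm, L = 2×298 = 596 mm. φR_n = 0.75 × 0.6 × 490 × 8.484 × 596 = 1115.0 kN.
Base metal shear (6 mm plate): yield φR_n = 1.0×0.6×350×6×596 = 751.0 kN; rupture φR_n = 0.75×0.6×450×6×596 = 724.1 kN; take 724.1 kN (rupture).
Tension yield (gross): A_g = 200×6 = 1200 mm². φR_n = 0.90 × 350 × 1200 = 378.0 kN.
Governing: min(1115.0, 724.1, 378.0) = 378.0 kN → gross-section yield.

378.0 kN (gross-section yield governs)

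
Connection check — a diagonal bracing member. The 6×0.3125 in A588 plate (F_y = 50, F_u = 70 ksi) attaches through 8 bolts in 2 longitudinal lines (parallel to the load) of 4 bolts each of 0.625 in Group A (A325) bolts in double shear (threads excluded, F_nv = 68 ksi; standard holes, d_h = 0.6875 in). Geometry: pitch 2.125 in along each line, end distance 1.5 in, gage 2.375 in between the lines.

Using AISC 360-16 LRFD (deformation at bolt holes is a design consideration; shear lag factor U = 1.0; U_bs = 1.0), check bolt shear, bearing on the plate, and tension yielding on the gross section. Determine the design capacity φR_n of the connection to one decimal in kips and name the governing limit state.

84.4 kips (gross-section yield governs)

Bolt shear: A_b = π(0.625)²/4 = 0.3068 in². φR_n = 0.75 × 68 × 0.3068 × 8 × 2 = 250.3 kips.
Bearing (0.3125 in plate, F_u = 70 ksi): end bolts L_c = 1.5 − 0.6875/2 = 1.15625, R_n = min(1.2×1.15625×0.3125×70, 2.4×0.625×0.3125×70) = 30.352 kips/bolt; interior L_c = 2.125 − 0.6875 = 1.4375, R_n = 32.813 kips/bolt. φR_n = 0.75 × (2×30.352 + 6×32.813) = 193.2 kips.
Tension yield (gross): A_g = 6×0.3125 = 1.875 in². φR_n = 0.90 × 50 × 1.875 = 84.4 kips.
Governing: min(250.3, 193.2, 84.4) = 84.4 kips → gross-section yield.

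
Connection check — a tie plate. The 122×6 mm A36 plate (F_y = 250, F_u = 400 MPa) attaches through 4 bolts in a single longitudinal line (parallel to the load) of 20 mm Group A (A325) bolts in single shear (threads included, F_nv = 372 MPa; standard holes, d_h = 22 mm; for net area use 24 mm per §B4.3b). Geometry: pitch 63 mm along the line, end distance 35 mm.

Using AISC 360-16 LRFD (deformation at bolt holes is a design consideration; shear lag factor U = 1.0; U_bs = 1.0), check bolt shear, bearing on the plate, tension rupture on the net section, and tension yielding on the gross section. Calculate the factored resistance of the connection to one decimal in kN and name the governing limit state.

164.7 kN (gross-section yield governs)

Bolt shear: A_b = π(20)²/4 = 314.16 mm². φR_n = 0.75 × 372 × 314.16 × 4 × 1 = 350.6 kN.
Bearing (6 mm plate, F_u = 400 MPa): end bolts L_c = 35 − 22/2 = 24, R_n = min(1.2×24×6×400, 2.4×20×6×400) = 69.12 kN/bolt; interior L_c = 63 − 22 = 41, R_n = 115.2 kN/bolt. φR_n = 0.75 × (1×69.12 + 3×115.2) = 311.0 kN.
Tension rupture (net): A_n = (122 − 1×24)×6 = 588 mm² (U = 1.0, A_e = A_n). φR_n = 0.75 × 400 × 588 = 176.4 kN.
Tension yield (gross): A_g = 122×6 = 732 mm². φR_n = 0.90 × 250 × 732 = 164.7 kN.
Governing: min(350.6, 311.0, 176.4, 164.7) = 164.7 kN → gross-section yield.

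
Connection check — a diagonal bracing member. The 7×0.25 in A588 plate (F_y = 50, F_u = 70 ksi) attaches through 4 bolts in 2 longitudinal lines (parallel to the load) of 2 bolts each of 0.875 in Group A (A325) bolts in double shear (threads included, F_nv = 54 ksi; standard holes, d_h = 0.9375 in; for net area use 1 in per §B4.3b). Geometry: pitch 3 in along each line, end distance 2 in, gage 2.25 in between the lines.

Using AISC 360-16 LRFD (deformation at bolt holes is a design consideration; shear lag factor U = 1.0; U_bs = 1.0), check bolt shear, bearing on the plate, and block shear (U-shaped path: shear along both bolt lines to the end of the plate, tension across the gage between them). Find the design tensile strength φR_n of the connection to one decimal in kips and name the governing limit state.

71.5 kips (block shear governs)

Bolt shear: A_b = π(0.875)²/4 = 0.60132 in². φR_n = 0.75 × 54 × 0.60132 × 4 × 2 = 194.8 kips.
Bearing (0.25 in plate, F_u = 70 ksi): end bolts L_c = 2 − 0.9375/2 = 1.53125, R_n = min(1.2×1.53125×0.25×70, 2.4×0.875×0.25×70) = 32.156 kips/bolt; interior L_c = 3 − 0.9375 = 2.0625, R_n = 36.75 kips/bolt. φR_n = 0.75 × (2×32.156 + 2×36.75) = 103.4 kips.
Block shear: shear path 2×[2+1×3] = 2×5 in, A_gv = 2.5, A_nv = 2×(5 − 1.5×1)×0.25 = 1.75 in²; tension across gage: (2.25 − 1×1)×0.25 = 0.3125 in². R_n = min(0.6×70×1.75, 0.6×50×2.5) + 1.0×70×0.3125 = min(73.5, 75) + 21.875 = 95.375 kips. φR_n = 0.75 × 95.375 = 71.5 kips.
Governing: min(194.8, 103.4, 71.5) = 71.5 kips → block shear.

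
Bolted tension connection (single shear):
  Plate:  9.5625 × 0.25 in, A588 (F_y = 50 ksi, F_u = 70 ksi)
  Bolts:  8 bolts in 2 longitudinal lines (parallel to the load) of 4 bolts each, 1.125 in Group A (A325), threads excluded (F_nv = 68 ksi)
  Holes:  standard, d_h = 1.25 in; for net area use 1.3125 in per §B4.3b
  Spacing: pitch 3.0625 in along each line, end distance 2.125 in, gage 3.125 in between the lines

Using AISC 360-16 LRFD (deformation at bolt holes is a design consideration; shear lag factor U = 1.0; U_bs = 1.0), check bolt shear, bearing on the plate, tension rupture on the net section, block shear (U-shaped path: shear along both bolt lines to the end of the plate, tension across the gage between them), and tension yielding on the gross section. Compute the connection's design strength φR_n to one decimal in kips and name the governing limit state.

91.1 kips (net-section rupture governs)

Bolt shear: A_b = π(1.125)²/4 = 0.99402 in². φR_n = 0.75 × 68 × 0.99402 × 8 × 1 = 405.6 kips.
Bearing (0.25 in plate, F_u = 70 ksi): end bolts L_c = 2.125 − 1.25/2 = 1.5, R_n = min(1.2×1.5×0.25×70, 2.4×1.125×0.25×70) = 31.5 kips/bolt; interior L_c = 3.0625 − 1.25 = 1.8125, R_n = 38.063 kips/bolt. φR_n = 0.75 × (2×31.5 + 6×38.063) = 218.5 kips.
Tension rupture (net): A_n = (9.5625 − 2×1.3125)×0.25 = 1.7344 in² (U = 1.0, A_e = A_n). φR_n = 0.75 × 70 × 1.7344 = 91.1 kips.
Block shear: shear path 2×[2.125+3×3.0625] = 2×11.3125 in, A_gv = 5.6563, A_nv = 2×(11.3125 − 3.5×1.3125)×0.25 = 3.3594 in²; tension across gage: (3.125 − 1×1.3125)×0.25 = 0.45313 in². R_n = min(0.6×70×3.3594, 0.6×50×5.6563) + 1.0×70×0.45313 = min(141.09, 169.69) + 31.719 = 172.81 kips. φR_n = 0.75 × 172.81 = 129.6 kips.
Tension yield (gross): A_g = 9.5625×0.25 = 2.3906 in². φR_n = 0.90 × 50 × 2.3906 = 107.6 kips.
Governing: min(405.6, 218.5, 91.1, 129.6, 107.6) = 91.1 kips → net-section rupture.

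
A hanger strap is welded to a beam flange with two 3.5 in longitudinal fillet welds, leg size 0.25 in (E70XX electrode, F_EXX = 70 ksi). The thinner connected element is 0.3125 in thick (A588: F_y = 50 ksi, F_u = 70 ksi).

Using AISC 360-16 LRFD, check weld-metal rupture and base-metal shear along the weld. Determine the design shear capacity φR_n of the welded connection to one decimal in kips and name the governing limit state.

Weld metal: throat = 0.707×0.25 = 0.17675 in, L = 2×3.5 = 7 in. φR_n = 0.75 × 0.6 × 70 × 0.17675 × 7 = 39.0 kips.
Base metal shear (0.3125 in plate): yield φR_n = 1.0×0.6×50×0.3125×7 = 65.6 kips; rupture φR_n = 0.75×0.6×70×0.3125×7 = 68.9 kips; take 65.6 kips (yield).
Governing: min(39.0, 65.6) = 39.0 kips → weld metal.

39.0 kips (weld metal governs)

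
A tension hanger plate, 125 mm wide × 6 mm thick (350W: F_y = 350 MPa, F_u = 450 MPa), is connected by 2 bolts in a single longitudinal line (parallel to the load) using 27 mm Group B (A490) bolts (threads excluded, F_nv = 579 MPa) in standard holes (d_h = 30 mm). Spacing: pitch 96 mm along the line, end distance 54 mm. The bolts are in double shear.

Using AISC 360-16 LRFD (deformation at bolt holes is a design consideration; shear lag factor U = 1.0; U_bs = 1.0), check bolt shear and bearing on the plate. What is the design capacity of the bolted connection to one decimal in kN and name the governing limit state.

Bolt shear: A_b = π(27)²/4 = 572.56 mm². φR_n = 0.75 × 579 × 572.56 × 2 × 2 = 994.5 kN.
Bearing (6 mm plate, F_u = 450 MPa): end bolts L_c = 54 − 30/2 = 39, R_n = min(1.2×39×6×450, 2.4×27×6×450) = 126.36 kN/bolt; interior L_c = 96 − 30 = 66, R_n = 174.96 kN/bolt. φR_n = 0.75 × (1×126.36 + 1×174.96) = 226.0 kN.
Governing: min(994.5, 226.0) = 226.0 kN → bearing.

226.0 kN (bearing governs)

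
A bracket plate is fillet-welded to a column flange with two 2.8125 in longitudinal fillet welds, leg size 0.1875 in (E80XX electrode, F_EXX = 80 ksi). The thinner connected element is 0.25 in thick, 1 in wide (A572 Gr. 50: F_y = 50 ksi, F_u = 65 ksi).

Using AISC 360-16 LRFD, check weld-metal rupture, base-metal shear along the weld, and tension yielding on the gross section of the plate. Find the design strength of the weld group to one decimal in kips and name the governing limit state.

Weld metal: throat = 0.707×0.1875 = 0.13256 in, L = 2×2.8125 = 5.625 in. φR_n = 0.75 × 0.6 × 80 × 0.13256 × 5.625 = 26.8 kips.
Base metal shear (0.25 in plate): yield φR_n = 1.0×0.6×50×0.25×5.625 = 42.2 kips; rupture φR_n = 0.75×0.6×65×0.25×5.625 = 41.1 kips; take 41.1 kips (rupture).
Tension yield (gross): A_g = 1×0.25 = 0.25 in². φR_n = 0.90 × 50 × 0.25 = 11.3 kips.
Governing: min(26.8, 41.1, 11.3) = 11.3 kips → gross-section yield.

11.3 kips (gross-section yield governs)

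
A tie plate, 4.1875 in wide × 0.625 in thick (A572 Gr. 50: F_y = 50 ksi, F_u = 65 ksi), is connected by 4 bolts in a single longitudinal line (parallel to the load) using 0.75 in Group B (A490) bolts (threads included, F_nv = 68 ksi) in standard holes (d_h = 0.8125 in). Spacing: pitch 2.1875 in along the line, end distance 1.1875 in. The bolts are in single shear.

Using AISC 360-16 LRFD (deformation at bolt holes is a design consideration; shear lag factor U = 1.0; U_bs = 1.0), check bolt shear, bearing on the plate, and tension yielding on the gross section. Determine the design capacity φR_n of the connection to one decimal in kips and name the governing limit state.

Bolt shear: A_b = π(0.75)²/4 = 0.44179 in². φR_n = 0.75 × 68 × 0.44179 × 4 × 1 = 90.1 kips.
Bearing (0.625 in plate, F_u = 65 ksi): end bolts L_c = 1.1875 − 0.8125/2 = 0.78125, R_n = min(1.2×0.78125×0.625×65, 2.4×0.75×0.625×65) = 38.086 kips/bolt; interior L_c = 2.1875 − 0.8125 = 1.375, R_n = 67.031 kips/bolt. φR_n = 0.75 × (1×38.086 + 3×67.031) = 179.4 kips.
Tension yield (gross): A_g = 4.1875×0.625 = 2.6172 in². φR_n = 0.90 × 50 × 2.6172 = 117.8 kips.
Governing: min(90.1, 179.4, 117.8) = 90.1 kips → bolt shear.

90.1 kips (bolt shear governs)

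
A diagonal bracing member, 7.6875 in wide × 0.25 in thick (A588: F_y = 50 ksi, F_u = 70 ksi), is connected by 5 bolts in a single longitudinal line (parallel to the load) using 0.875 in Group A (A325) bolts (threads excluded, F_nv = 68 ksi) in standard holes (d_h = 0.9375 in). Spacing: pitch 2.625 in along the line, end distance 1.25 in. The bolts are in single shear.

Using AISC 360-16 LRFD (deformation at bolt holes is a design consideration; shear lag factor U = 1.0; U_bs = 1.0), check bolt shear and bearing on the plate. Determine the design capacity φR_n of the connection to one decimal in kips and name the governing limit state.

118.6 kips (bearing governs)

Bolt shear: A_b = π(0.875)²/4 = 0.60132 in². φR_n = 0.75 × 68 × 0.60132 × 5 × 1 = 153.3 kips.
Bearing (0.25 in plate, F_u = 70 ksi): end bolts L_c = 1.25 − 0.9375/2 = 0.78125, R_n = min(1.2×0.78125×0.25×70, 2.4×0.875×0.25×70) = 16.406 kips/bolt; interior L_c = 2.625 − 0.9375 = 1.6875, R_n = 35.438 kips/bolt. φR_n = 0.75 × (1×16.406 + 4×35.438) = 118.6 kips.
Governing: min(153.3, 118.6) = 118.6 kips → bearing.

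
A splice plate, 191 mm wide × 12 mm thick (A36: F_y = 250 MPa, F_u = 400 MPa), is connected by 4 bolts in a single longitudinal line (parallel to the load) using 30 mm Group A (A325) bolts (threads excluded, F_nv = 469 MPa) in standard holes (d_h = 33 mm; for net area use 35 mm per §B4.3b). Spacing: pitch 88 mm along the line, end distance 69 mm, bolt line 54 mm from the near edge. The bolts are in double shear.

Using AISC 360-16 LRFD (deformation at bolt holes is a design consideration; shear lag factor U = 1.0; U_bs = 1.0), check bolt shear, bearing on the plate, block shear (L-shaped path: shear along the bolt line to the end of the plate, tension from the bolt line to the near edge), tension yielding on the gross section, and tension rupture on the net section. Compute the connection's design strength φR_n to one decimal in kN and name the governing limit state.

515.7 kN (gross-section yield governs)

Bolt shear: A_b = π(30)²/4 = 706.86 mm². φR_n = 0.75 × 469 × 706.86 × 4 × 2 = 1989.1 kN.
Bearing (12 mm plate, F_u = 400 MPa): end bolts L_c = 69 − 33/2 = 52.5, R_n = min(1.2×52.5×12×400, 2.4×30×12×400) = 302.4 kN/bolt; interior L_c = 88 − 33 = 55, R_n = 316.8 kN/bolt. φR_n = 0.75 × (1×302.4 + 3×316.8) = 939.6 kN.
Block shear: shear path 1×[69+3×88] = 1×333 mm, A_gv = 3996, A_nv = 1×(333 − 3.5×35)×12 = 2526 mm²; tension to near edge: (54 − 0.5×35)×12 = 438 mm². R_n = min(0.6×400×2526, 0.6×250×3996) + 1.0×400×438 = min(606.24, 599.4) + 175.2 = 774.6 kN. φR_n = 0.75 × 774.6 = 581.0 kN.
Tension yield (gross): A_g = 191×12 = 2292 mm². φR_n = 0.90 × 250 × 2292 = 515.7 kN.
Tension rupture (net): A_n = (191 − 1×35)×12 = 1872 mm² (U = 1.0, A_e = A_n). φR_n = 0.75 × 400 × 1872 = 561.6 kN.
Governing: min(1989.1, 939.6, 581.0, 515.7, 561.6) = 515.7 kN → gross-section yield.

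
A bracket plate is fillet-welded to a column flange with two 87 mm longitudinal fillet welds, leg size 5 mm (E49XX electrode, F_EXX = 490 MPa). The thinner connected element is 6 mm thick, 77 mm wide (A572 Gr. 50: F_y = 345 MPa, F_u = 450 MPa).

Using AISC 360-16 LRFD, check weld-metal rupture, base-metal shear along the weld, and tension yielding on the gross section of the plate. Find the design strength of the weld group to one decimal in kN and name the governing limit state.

135.6 kN (weld metal governs)

Weld metal: throat = 0.707×5 = 3.535 mm, L = 2×87 = 174 mm. φR_n = 0.75 × 0.6 × 490 × 3.535 × 174 = 135.6 kN.
Base metal shear (6 mm plate): yield φR_n = 1.0×0.6×345×6×174 = 216.1 kN; rupture φR_n = 0.75×0.6×450×6×174 = 211.4 kN; take 211.4 kN (rupture).
Tension yield (gross): A_g = 77×6 = 462 mm². φR_n = 0.90 × 345 × 462 = 143.5 kN.
Governing: min(135.6, 211.4, 143.5) = 135.6 kN → weld metal.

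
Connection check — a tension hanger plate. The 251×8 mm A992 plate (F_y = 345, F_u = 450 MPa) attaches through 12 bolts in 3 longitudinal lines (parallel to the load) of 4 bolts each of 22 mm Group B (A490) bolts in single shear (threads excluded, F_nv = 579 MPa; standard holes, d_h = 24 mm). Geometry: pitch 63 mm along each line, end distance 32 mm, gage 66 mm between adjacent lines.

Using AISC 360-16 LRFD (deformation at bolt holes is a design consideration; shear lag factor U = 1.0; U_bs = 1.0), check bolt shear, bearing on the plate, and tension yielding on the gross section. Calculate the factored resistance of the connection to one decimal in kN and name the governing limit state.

623.5 kN (gross-section yield governs)

Bolt shear: A_b = π(22)²/4 = 380.13 mm². φR_n = 0.75 × 579 × 380.13 × 12 × 1 = 1980.9 kN.
Bearing (8 mm plate, F_u = 450 MPa): end bolts L_c = 32 − 24/2 = 20, R_n = min(1.2×20×8×450, 2.4×22×8×450) = 86.4 kN/bolt; interior L_c = 63 − 24 = 39, R_n = 168.48 kN/bolt. φR_n = 0.75 × (3×86.4 + 9×168.48) = 1331.6 kN.
Tension yield (gross): A_g = 251×8 = 2008 mm². φR_n = 0.90 × 345 × 2008 = 623.5 kN.
Governing: min(1980.9, 1331.6, 623.5) = 623.5 kN → gross-section yield.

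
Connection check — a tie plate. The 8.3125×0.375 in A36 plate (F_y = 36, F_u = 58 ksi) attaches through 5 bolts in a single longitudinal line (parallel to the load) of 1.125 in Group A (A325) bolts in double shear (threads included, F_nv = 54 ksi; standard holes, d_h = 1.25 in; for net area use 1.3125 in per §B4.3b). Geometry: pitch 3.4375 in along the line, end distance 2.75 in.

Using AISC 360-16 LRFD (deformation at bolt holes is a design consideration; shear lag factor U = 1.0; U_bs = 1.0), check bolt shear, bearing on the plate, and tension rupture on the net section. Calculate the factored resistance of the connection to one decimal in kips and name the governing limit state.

Bolt shear: A_b = π(1.125)²/4 = 0.99402 in². φR_n = 0.75 × 54 × 0.99402 × 5 × 2 = 402.6 kips.
Bearing (0.375 in plate, F_u = 58 ksi): end bolts L_c = 2.75 − 1.25/2 = 2.125, R_n = min(1.2×2.125×0.375×58, 2.4×1.125×0.375×58) = 55.463 kips/bolt; interior L_c = 3.4375 − 1.25 = 2.1875, R_n = 57.094 kips/bolt. φR_n = 0.75 × (1×55.463 + 4×57.094) = 212.9 kips.
Tension rupture (net): A_n = (8.3125 − 1×1.3125)×0.375 = 2.625 in² (U = 1.0, A_e = A_n). φR_n = 0.75 × 58 × 2.625 = 114.2 kips.
Governing: min(402.6, 212.9, 114.2) = 114.2 kips → net-section rupture.

114.2 kips (net-section rupture governs)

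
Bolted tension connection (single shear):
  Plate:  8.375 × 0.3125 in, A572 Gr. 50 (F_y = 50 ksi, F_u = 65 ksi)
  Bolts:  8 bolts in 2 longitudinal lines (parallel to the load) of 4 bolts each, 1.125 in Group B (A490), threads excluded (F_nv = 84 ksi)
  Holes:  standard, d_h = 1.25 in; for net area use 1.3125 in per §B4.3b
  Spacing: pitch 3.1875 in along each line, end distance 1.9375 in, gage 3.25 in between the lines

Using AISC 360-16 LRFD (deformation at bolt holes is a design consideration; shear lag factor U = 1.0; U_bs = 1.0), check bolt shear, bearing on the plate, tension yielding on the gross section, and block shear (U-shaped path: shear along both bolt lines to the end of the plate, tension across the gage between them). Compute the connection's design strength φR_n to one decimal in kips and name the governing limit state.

117.8 kips (gross-section yield governs)

Bolt shear: A_b = π(1.125)²/4 = 0.99402 in². φR_n = 0.75 × 84 × 0.99402 × 8 × 1 = 501.0 kips.
Bearing (0.3125 in plate, F_u = 65 ksi): end bolts L_c = 1.9375 − 1.25/2 = 1.3125, R_n = min(1.2×1.3125×0.3125×65, 2.4×1.125×0.3125×65) = 31.992 kips/bolt; interior L_c = 3.1875 − 1.25 = 1.9375, R_n = 47.227 kips/bolt. φR_n = 0.75 × (2×31.992 + 6×47.227) = 260.5 kips.
Tension yield (gross): A_g = 8.375×0.3125 = 2.6172 in². φR_n = 0.90 × 50 × 2.6172 = 117.8 kips.
Block shear: shear path 2×[1.9375+3×3.1875] = 2×11.5 in, A_gv = 7.1875, A_nv = 2×(11.5 − 3.5×1.3125)×0.3125 = 4.3164 in²; tension across gage: (3.25 − 1×1.3125)×0.3125 = 0.60547 in². R_n = min(0.6×65×4.3164, 0.6×50×7.1875) + 1.0×65×0.60547 = min(168.34, 215.63) + 39.356 = 207.7 kips. φR_n = 0.75 × 207.7 = 155.8 kips.
Governing: min(501.0, 260.5, 117.8, 155.8) = 117.8 kips → gross-section yield.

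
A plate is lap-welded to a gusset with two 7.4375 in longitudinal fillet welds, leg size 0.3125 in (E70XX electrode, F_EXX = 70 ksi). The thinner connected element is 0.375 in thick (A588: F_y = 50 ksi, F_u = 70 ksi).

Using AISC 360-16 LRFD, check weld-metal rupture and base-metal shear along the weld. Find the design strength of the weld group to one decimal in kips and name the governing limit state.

Weld metal: throat = 0.707×0.3125 = 0.22094 in, L = 2×7.4375 = 14.875 in. φR_n = 0.75 × 0.6 × 70 × 0.22094 × 14.875 = 103.5 kips.
Base metal shear (0.375 in plate): yield φR_n = 1.0×0.6×50×0.375×14.875 = 167.3 kips; rupture φR_n = 0.75×0.6×70×0.375×14.875 = 175.7 kips; take 167.3 kips (yield).
Governing: min(103.5, 167.3) = 103.5 kips → weld metal.

103.5 kips (weld metal governs)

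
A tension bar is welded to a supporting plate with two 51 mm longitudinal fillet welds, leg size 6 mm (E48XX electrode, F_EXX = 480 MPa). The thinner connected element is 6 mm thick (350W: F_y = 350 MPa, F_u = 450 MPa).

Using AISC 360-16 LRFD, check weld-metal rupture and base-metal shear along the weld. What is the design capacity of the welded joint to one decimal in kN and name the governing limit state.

Weld metal: throat = 0.707×6 = 4.242 mm, L = 2×51 = 102 mm. φR_n = 0.75 × 0.6 × 480 × 4.242 × 102 = 93.5 kN.
Base metal shear (6 mm plate): yield φR_n = 1.0×0.6×350×6×102 = 128.5 kN; rupture φR_n = 0.75×0.6×450×6×102 = 123.9 kN; take 123.9 kN (rupture).
Governing: min(93.5, 123.9) = 93.5 kN → weld metal.

93.5 kN (weld metal governs)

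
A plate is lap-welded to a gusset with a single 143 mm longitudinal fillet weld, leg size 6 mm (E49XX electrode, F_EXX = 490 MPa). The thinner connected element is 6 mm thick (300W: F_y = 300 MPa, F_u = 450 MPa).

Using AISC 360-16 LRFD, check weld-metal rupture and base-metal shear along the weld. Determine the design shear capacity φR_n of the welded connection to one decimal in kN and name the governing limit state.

133.8 kN (weld metal governs)

Weld metal: throat = 0.707×6 = 4.242 mm, L = 143 mm. φR_n = 0.75 × 0.6 × 490 × 4.242 × 143 = 133.8 kN.
Base metal shear (6 mm plate): yield φR_n = 1.0×0.6×300×6×143 = 154.4 kN; rupture φR_n = 0.75×0.6×450×6×143 = 173.7 kN; take 154.4 kN (yield).
Governing: min(133.8, 154.4) = 133.8 kN → weld metal.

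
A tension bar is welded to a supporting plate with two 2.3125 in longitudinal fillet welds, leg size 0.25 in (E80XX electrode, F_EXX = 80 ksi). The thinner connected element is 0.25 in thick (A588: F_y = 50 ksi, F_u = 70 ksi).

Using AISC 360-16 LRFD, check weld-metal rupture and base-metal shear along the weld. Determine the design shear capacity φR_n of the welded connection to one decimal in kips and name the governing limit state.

29.4 kips (weld metal governs)

Weld metal: throat = 0.707×0.25 = 0.17675 in, L = 2×2.3125 = 4.625 in. φR_n = 0.75 × 0.6 × 80 × 0.17675 × 4.625 = 29.4 kips.
Base metal shear (0.25 in plate): yield φR_n = 1.0×0.6×50×0.25×4.625 = 34.7 kips; rupture φR_n = 0.75×0.6×70×0.25×4.625 = 36.4 kips; take 34.7 kips (yield).
Governing: min(29.4, 34.7) = 29.4 kips → weld metal.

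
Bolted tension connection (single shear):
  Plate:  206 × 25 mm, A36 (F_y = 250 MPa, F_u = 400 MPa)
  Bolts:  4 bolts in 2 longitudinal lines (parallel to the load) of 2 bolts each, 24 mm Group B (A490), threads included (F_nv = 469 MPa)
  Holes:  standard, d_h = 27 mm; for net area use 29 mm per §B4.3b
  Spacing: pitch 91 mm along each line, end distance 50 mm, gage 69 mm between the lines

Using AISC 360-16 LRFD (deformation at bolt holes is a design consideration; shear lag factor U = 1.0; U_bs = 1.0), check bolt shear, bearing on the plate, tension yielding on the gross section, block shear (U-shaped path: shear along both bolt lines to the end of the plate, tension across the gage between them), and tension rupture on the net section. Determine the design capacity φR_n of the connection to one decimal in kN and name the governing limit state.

636.5 kN (bolt shear governs)

Bolt shear: A_b = π(24)²/4 = 452.39 mm². φR_n = 0.75 × 469 × 452.39 × 4 × 1 = 636.5 kN.
Bearing (25 mm plate, F_u = 400 MPa): end bolts L_c = 50 − 27/2 = 36.5, R_n = min(1.2×36.5×25×400, 2.4×24×25×400) = 438 kN/bolt; interior L_c = 91 − 27 = 64, R_n = 576 kN/bolt. φR_n = 0.75 × (2×438 + 2×576) = 1521.0 kN.
Tension yield (gross): A_g = 206×25 = 5150 mm². φR_n = 0.90 × 250 × 5150 = 1158.8 kN.
Block shear: shear path 2×[50+1×91] = 2×141 mm, A_gv = 7050, A_nv = 2×(141 − 1.5×29)×25 = 4875 mm²; tension across gage: (69 − 1×29)×25 = 1000 mm². R_n = min(0.6×400×4875, 0.6×250×7050) + 1.0×400×1000 = min(1170, 1057.5) + 400 = 1457.5 kN. φR_n = 0.75 × 1457.5 = 1093.1 kN.
Tension rupture (net): A_n = (206 − 2×29)×25 = 3700 mm² (U = 1.0, A_e = A_n). φR_n = 0.75 × 400 × 3700 = 1110.0 kN.
Governing: min(636.5, 1521.0, 1158.8, 1093.1, 1110.0) = 636.5 kN → bolt shear.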